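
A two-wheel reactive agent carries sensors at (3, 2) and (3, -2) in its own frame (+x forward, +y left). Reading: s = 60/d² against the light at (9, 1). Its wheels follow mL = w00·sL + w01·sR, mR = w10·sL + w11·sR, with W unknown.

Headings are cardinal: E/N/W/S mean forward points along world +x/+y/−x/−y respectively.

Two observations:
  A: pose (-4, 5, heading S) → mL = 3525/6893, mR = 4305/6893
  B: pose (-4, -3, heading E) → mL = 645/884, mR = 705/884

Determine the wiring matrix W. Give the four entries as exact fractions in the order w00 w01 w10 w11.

1/2 1 1 1/2

obs A: pose=(-4,5,S) → sL=30/61, sR=30/113, mL=3525/6893, mR=4305/6893
obs B: pose=(-4,-3,E) → sL=15/26, sR=15/34, mL=645/884, mR=705/884
sensor matrix S = [[30/61, 30/113], [15/26, 15/34]]; det S = 97200/1523353
solve [mL_A; mL_B] = S·[w00; w01] and [mR_A; mR_B] = S·[w10; w11]:
  w00 = 1/2, w01 = 1, w10 = 1, w11 = 1/2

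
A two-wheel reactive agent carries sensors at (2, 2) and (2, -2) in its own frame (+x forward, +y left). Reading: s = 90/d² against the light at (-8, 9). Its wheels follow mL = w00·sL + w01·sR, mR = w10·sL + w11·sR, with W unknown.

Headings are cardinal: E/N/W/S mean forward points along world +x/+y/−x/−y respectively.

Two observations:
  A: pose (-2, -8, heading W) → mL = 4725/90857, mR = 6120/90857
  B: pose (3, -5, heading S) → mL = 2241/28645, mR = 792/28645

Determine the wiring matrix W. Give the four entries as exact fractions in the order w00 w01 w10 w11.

obs A: pose=(-2,-8,W) → sL=90/377, sR=90/241, mL=4725/90857, mR=6120/90857
obs B: pose=(3,-5,S) → sL=18/85, sR=90/337, mL=2241/28645, mR=792/28645
sensor matrix S = [[90/377, 90/241], [18/85, 90/337]]; det S = -7978176/520519753
solve [mL_A; mL_B] = S·[w00; w01] and [mR_A; mR_B] = S·[w10; w11]:
  w00 = 1, w01 = -1/2, w10 = -1/2, w11 = 1/2

1 -1/2 -1/2 1/2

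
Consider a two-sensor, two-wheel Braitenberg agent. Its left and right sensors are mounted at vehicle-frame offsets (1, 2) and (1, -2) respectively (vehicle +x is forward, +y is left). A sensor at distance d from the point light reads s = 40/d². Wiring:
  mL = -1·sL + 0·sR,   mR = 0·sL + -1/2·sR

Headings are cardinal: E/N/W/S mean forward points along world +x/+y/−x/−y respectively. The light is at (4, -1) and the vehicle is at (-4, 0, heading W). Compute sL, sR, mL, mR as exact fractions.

20/41 4/9 -20/41 -2/9

left sensor world pos  = (-5, -2); dL² = 82
right sensor world pos = (-5, 2); dR² = 90
sL = 40/82 = 20/41
sR = 40/90 = 4/9
mL = -1·sL + 0·sR = -20/41
mR = 0·sL + -1/2·sR = -2/9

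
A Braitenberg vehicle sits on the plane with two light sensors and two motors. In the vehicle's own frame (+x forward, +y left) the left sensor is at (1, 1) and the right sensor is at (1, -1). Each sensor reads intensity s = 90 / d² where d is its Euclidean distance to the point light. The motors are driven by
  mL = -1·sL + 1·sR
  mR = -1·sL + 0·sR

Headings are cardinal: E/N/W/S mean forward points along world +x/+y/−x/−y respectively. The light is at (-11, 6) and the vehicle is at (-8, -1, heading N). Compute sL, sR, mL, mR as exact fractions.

9/4 45/26 -27/52 -9/4

left sensor world pos  = (-9, 0); dL² = 40
right sensor world pos = (-7, 0); dR² = 52
sL = 90/40 = 9/4
sR = 90/52 = 45/26
mL = -1·sL + 1·sR = -27/52
mR = -1·sL + 0·sR = -9/4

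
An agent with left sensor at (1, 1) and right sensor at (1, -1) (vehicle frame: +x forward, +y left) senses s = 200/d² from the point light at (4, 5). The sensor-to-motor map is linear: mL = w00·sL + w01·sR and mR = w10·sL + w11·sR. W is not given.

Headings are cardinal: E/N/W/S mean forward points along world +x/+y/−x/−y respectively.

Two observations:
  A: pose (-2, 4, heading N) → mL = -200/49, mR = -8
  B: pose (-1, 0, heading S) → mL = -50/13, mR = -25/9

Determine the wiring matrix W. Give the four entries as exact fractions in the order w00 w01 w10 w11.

obs A: pose=(-2,4,N) → sL=200/49, sR=8, mL=-200/49, mR=-8
obs B: pose=(-1,0,S) → sL=50/13, sR=25/9, mL=-50/13, mR=-25/9
sensor matrix S = [[200/49, 8], [50/13, 25/9]]; det S = -111400/5733
solve [mL_A; mL_B] = S·[w00; w01] and [mR_A; mR_B] = S·[w10; w11]:
  w00 = -1, w01 = 0, w10 = 0, w11 = -1

-1 0 0 -1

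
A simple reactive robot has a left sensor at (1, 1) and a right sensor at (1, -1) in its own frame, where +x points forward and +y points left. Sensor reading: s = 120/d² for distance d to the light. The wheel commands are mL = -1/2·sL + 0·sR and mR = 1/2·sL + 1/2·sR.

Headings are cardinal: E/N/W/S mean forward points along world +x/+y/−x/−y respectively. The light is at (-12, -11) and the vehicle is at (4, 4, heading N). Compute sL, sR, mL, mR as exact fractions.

120/481 24/109 -60/481 12312/52429

left sensor world pos  = (3, 5); dL² = 481
right sensor world pos = (5, 5); dR² = 545
sL = 120/481 = 120/481
sR = 120/545 = 24/109
mL = -1/2·sL + 0·sR = -60/481
mR = 1/2·sL + 1/2·sR = 12312/52429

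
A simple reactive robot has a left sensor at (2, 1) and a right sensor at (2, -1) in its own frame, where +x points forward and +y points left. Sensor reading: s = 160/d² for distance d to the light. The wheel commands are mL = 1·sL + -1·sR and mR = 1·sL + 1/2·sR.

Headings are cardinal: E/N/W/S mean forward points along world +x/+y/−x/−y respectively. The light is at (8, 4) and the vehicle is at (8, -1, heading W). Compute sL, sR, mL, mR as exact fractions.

4 8 -4 8

left sensor world pos  = (6, -2); dL² = 40
right sensor world pos = (6, 0); dR² = 20
sL = 160/40 = 4
sR = 160/20 = 8
mL = 1·sL + -1·sR = -4
mR = 1·sL + 1/2·sR = 8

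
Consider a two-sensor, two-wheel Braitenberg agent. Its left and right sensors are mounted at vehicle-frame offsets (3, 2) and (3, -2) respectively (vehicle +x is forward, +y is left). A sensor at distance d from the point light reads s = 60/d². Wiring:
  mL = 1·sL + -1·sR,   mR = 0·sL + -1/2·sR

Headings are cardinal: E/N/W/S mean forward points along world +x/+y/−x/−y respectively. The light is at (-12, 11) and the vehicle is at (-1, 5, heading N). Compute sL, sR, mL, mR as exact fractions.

2/3 30/89 88/267 -15/89

left sensor world pos  = (-3, 8); dL² = 90
right sensor world pos = (1, 8); dR² = 178
sL = 60/90 = 2/3
sR = 60/178 = 30/89
mL = 1·sL + -1·sR = 88/267
mR = 0·sL + -1/2·sR = -15/89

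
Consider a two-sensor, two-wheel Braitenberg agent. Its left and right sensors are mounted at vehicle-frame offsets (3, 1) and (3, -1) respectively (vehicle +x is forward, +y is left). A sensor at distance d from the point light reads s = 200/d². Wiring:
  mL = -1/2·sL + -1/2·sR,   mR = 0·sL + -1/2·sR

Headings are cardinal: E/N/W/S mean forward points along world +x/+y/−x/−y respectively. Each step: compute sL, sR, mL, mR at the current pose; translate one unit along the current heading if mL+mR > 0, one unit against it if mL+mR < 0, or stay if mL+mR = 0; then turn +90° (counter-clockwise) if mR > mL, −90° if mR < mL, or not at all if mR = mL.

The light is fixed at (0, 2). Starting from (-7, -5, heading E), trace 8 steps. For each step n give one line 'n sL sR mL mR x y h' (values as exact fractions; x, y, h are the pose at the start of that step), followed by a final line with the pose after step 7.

n=0: pose=(-7,-5,E); sL=50/13, sR=5/2; mL=-165/52, mR=-5/4; mL+mR=-115/26 → advance -1; mR−mL=25/13 → turn +1·90°
n=1: pose=(-8,-5,N); sL=200/97, sR=40/13; mL=-3240/1261, mR=-20/13; mL+mR=-5180/1261 → advance -1; mR−mL=100/97 → turn +1·90°
n=2: pose=(-8,-6,W); sL=100/101, sR=20/17; mL=-1860/1717, mR=-10/17; mL+mR=-2870/1717 → advance -1; mR−mL=50/101 → turn +1·90°
n=3: pose=(-7,-6,S); sL=200/157, sR=40/37; mL=-6840/5809, mR=-20/37; mL+mR=-9980/5809 → advance -1; mR−mL=100/157 → turn +1·90°
n=4: pose=(-7,-5,E); sL=50/13, sR=5/2; mL=-165/52, mR=-5/4; mL+mR=-115/26 → advance -1; mR−mL=25/13 → turn +1·90°
n=5: pose=(-8,-5,N); sL=200/97, sR=40/13; mL=-3240/1261, mR=-20/13; mL+mR=-5180/1261 → advance -1; mR−mL=100/97 → turn +1·90°
n=6: pose=(-8,-6,W); sL=100/101, sR=20/17; mL=-1860/1717, mR=-10/17; mL+mR=-2870/1717 → advance -1; mR−mL=50/101 → turn +1·90°
n=7: pose=(-7,-6,S); sL=200/157, sR=40/37; mL=-6840/5809, mR=-20/37; mL+mR=-9980/5809 → advance -1; mR−mL=100/157 → turn +1·90°

0 50/13 5/2 -165/52 -5/4 -7 -5 E
1 200/97 40/13 -3240/1261 -20/13 -8 -5 N
2 100/101 20/17 -1860/1717 -10/17 -8 -6 W
3 200/157 40/37 -6840/5809 -20/37 -7 -6 S
4 50/13 5/2 -165/52 -5/4 -7 -5 E
5 200/97 40/13 -3240/1261 -20/13 -8 -5 N
6 100/101 20/17 -1860/1717 -10/17 -8 -6 W
7 200/157 40/37 -6840/5809 -20/37 -7 -6 S
final -7 -5 E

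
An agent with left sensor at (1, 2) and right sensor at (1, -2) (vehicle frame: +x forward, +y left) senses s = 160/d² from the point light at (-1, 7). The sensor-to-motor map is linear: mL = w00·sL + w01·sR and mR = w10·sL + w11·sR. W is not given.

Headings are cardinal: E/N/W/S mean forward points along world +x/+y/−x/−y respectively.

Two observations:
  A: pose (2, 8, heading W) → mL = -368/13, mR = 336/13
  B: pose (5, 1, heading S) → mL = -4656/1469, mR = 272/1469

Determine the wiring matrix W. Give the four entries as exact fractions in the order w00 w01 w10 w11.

-1/2 -1 1 -1/2

obs A: pose=(2,8,W) → sL=32, sR=160/13, mL=-368/13, mR=336/13
obs B: pose=(5,1,S) → sL=160/113, sR=32/13, mL=-4656/1469, mR=272/1469
sensor matrix S = [[32, 160/13], [160/113, 32/13]]; det S = 90112/1469
solve [mL_A; mL_B] = S·[w00; w01] and [mR_A; mR_B] = S·[w10; w11]:
  w00 = -1/2, w01 = -1, w10 = 1, w11 = -1/2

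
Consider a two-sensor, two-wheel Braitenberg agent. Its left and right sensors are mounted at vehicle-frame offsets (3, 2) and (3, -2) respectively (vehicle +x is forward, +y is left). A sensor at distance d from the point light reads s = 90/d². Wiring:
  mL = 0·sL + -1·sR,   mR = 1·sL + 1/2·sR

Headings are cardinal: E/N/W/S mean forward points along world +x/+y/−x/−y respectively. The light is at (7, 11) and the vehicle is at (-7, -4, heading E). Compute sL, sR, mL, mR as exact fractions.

9/29 9/41 -9/41 999/2378

left sensor world pos  = (-4, -2); dL² = 290
right sensor world pos = (-4, -6); dR² = 410
sL = 90/290 = 9/29
sR = 90/410 = 9/41
mL = 0·sL + -1·sR = -9/41
mR = 1·sL + 1/2·sR = 999/2378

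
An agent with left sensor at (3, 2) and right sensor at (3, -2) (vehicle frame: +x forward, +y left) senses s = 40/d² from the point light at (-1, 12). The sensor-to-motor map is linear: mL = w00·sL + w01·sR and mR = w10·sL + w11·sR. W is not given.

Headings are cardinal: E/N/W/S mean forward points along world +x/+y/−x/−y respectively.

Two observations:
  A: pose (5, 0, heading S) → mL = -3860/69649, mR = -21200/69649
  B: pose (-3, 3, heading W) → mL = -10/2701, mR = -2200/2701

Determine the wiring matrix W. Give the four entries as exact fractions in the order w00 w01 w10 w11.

obs A: pose=(5,0,S) → sL=40/289, sR=40/241, mL=-3860/69649, mR=-21200/69649
obs B: pose=(-3,3,W) → sL=20/73, sR=20/37, mL=-10/2701, mR=-2200/2701
sensor matrix S = [[40/289, 40/241], [20/73, 20/37]]; det S = 5520000/188121949
solve [mL_A; mL_B] = S·[w00; w01] and [mR_A; mR_B] = S·[w10; w11]:
  w00 = -1, w01 = 1/2, w10 = -1, w11 = -1

-1 1/2 -1 -1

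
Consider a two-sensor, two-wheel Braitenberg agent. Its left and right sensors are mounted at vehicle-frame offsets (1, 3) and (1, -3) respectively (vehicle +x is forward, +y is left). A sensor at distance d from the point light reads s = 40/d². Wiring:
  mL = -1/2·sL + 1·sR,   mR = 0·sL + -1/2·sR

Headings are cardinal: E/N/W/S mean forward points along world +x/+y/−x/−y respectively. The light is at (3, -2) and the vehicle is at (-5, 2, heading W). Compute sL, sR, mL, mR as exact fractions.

20/41 4/13 34/533 -2/13

left sensor world pos  = (-6, -1); dL² = 82
right sensor world pos = (-6, 5); dR² = 130
sL = 40/82 = 20/41
sR = 40/130 = 4/13
mL = -1/2·sL + 1·sR = 34/533
mR = 0·sL + -1/2·sR = -2/13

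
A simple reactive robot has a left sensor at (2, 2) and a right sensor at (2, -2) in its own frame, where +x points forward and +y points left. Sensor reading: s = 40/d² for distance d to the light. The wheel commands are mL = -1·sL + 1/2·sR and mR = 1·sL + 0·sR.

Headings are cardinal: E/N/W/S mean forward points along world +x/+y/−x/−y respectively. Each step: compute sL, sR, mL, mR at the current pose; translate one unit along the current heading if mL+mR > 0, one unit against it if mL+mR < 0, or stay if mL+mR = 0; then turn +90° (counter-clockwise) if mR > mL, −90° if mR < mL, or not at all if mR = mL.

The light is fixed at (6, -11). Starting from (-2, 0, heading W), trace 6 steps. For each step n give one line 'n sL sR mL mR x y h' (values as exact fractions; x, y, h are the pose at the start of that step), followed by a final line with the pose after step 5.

n=0: pose=(-2,0,W); sL=40/181, sR=40/269; mL=-7140/48689, mR=40/181; mL+mR=20/269 → advance +1; mR−mL=17900/48689 → turn +1·90°
n=1: pose=(-3,0,S); sL=4/13, sR=20/101; mL=-274/1313, mR=4/13; mL+mR=10/101 → advance +1; mR−mL=678/1313 → turn +1·90°
n=2: pose=(-3,-1,E); sL=40/193, sR=40/113; mL=-660/21809, mR=40/193; mL+mR=20/113 → advance +1; mR−mL=5180/21809 → turn +1·90°
n=3: pose=(-2,-1,N); sL=10/61, sR=2/9; mL=-29/549, mR=10/61; mL+mR=1/9 → advance +1; mR−mL=119/549 → turn +1·90°
n=4: pose=(-2,0,W); sL=40/181, sR=40/269; mL=-7140/48689, mR=40/181; mL+mR=20/269 → advance +1; mR−mL=17900/48689 → turn +1·90°
n=5: pose=(-3,0,S); sL=4/13, sR=20/101; mL=-274/1313, mR=4/13; mL+mR=10/101 → advance +1; mR−mL=678/1313 → turn +1·90°

0 40/181 40/269 -7140/48689 40/181 -2 0 W
1 4/13 20/101 -274/1313 4/13 -3 0 S
2 40/193 40/113 -660/21809 40/193 -3 -1 E
3 10/61 2/9 -29/549 10/61 -2 -1 N
4 40/181 40/269 -7140/48689 40/181 -2 0 W
5 4/13 20/101 -274/1313 4/13 -3 0 S
final -3 -1 E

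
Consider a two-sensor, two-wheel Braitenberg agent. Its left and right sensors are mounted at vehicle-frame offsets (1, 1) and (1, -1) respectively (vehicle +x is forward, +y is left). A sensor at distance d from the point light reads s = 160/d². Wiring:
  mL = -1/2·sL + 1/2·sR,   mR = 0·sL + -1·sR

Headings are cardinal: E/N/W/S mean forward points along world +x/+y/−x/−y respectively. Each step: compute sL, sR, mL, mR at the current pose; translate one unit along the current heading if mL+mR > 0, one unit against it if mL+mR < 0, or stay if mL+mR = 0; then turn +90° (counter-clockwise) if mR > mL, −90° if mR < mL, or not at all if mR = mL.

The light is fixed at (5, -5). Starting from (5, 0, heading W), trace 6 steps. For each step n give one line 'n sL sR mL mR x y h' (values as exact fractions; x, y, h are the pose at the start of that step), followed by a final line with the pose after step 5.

0 160/17 160/37 -1600/629 -160/37 5 0 W
1 40/9 4 -2/9 -4 6 0 N
2 160/29 160/13 1280/377 -160/13 6 -1 E
3 16 16 0 -16 5 -1 S
4 160/17 160/37 -1600/629 -160/37 5 0 W
5 40/9 4 -2/9 -4 6 0 N
final 6 -1 E

n=0: pose=(5,0,W); sL=160/17, sR=160/37; mL=-1600/629, mR=-160/37; mL+mR=-4320/629 → advance -1; mR−mL=-1120/629 → turn -1·90°
n=1: pose=(6,0,N); sL=40/9, sR=4; mL=-2/9, mR=-4; mL+mR=-38/9 → advance -1; mR−mL=-34/9 → turn -1·90°
n=2: pose=(6,-1,E); sL=160/29, sR=160/13; mL=1280/377, mR=-160/13; mL+mR=-3360/377 → advance -1; mR−mL=-5920/377 → turn -1·90°
n=3: pose=(5,-1,S); sL=16, sR=16; mL=0, mR=-16; mL+mR=-16 → advance -1; mR−mL=-16 → turn -1·90°
n=4: pose=(5,0,W); sL=160/17, sR=160/37; mL=-1600/629, mR=-160/37; mL+mR=-4320/629 → advance -1; mR−mL=-1120/629 → turn -1·90°
n=5: pose=(6,0,N); sL=40/9, sR=4; mL=-2/9, mR=-4; mL+mR=-38/9 → advance -1; mR−mL=-34/9 → turn -1·90°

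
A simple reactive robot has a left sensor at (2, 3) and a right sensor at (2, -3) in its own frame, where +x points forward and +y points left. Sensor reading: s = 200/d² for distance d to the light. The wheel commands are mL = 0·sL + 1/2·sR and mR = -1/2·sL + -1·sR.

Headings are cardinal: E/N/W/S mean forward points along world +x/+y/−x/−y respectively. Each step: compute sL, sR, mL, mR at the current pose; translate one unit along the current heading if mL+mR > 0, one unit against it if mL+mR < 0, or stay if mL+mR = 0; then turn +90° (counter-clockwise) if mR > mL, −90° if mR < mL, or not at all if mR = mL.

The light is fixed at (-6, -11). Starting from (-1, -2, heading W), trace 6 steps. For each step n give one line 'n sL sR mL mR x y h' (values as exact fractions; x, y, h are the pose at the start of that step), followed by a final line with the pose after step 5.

0 40/9 200/153 100/153 -60/17 -1 -2 W
1 20/13 100/101 50/101 -2310/1313 0 -2 N
2 40/37 200/89 100/89 -9180/3293 0 -3 E
3 2 5 5/2 -6 -1 -3 S
4 40/9 200/153 100/153 -60/17 -1 -2 W
5 20/13 100/101 50/101 -2310/1313 0 -2 N
final 0 -3 E

n=0: pose=(-1,-2,W); sL=40/9, sR=200/153; mL=100/153, mR=-60/17; mL+mR=-440/153 → advance -1; mR−mL=-640/153 → turn -1·90°
n=1: pose=(0,-2,N); sL=20/13, sR=100/101; mL=50/101, mR=-2310/1313; mL+mR=-1660/1313 → advance -1; mR−mL=-2960/1313 → turn -1·90°
n=2: pose=(0,-3,E); sL=40/37, sR=200/89; mL=100/89, mR=-9180/3293; mL+mR=-5480/3293 → advance -1; mR−mL=-12880/3293 → turn -1·90°
n=3: pose=(-1,-3,S); sL=2, sR=5; mL=5/2, mR=-6; mL+mR=-7/2 → advance -1; mR−mL=-17/2 → turn -1·90°
n=4: pose=(-1,-2,W); sL=40/9, sR=200/153; mL=100/153, mR=-60/17; mL+mR=-440/153 → advance -1; mR−mL=-640/153 → turn -1·90°
n=5: pose=(0,-2,N); sL=20/13, sR=100/101; mL=50/101, mR=-2310/1313; mL+mR=-1660/1313 → advance -1; mR−mL=-2960/1313 → turn -1·90°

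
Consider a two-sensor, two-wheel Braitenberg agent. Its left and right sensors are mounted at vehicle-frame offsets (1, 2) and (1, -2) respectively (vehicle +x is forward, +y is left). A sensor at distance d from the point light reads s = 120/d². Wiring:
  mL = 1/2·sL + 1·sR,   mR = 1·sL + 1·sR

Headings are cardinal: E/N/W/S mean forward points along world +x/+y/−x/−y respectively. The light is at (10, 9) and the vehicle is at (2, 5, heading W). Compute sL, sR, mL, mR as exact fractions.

left sensor world pos  = (1, 3); dL² = 117
right sensor world pos = (1, 7); dR² = 85
sL = 120/117 = 40/39
sR = 120/85 = 24/17
mL = 1/2·sL + 1·sR = 1276/663
mR = 1·sL + 1·sR = 1616/663

40/39 24/17 1276/663 1616/663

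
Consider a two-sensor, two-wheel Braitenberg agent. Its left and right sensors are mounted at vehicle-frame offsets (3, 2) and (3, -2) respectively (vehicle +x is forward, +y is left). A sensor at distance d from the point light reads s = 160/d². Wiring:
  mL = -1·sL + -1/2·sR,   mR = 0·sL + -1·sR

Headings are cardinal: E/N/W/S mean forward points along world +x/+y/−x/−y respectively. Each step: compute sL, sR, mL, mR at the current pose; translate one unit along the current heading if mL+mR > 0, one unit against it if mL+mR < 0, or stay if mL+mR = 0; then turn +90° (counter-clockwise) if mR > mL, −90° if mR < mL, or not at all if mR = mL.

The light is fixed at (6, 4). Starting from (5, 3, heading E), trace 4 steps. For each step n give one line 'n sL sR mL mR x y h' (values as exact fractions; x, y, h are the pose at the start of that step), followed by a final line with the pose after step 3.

0 32 160/13 -496/13 -160/13 5 3 E
1 8 40 -28 -40 4 3 N
2 160 160/17 -2800/17 -160/17 4 2 E
3 80/13 80 -600/13 -80 3 2 N
final 3 1 E

n=0: pose=(5,3,E); sL=32, sR=160/13; mL=-496/13, mR=-160/13; mL+mR=-656/13 → advance -1; mR−mL=336/13 → turn +1·90°
n=1: pose=(4,3,N); sL=8, sR=40; mL=-28, mR=-40; mL+mR=-68 → advance -1; mR−mL=-12 → turn -1·90°
n=2: pose=(4,2,E); sL=160, sR=160/17; mL=-2800/17, mR=-160/17; mL+mR=-2960/17 → advance -1; mR−mL=2640/17 → turn +1·90°
n=3: pose=(3,2,N); sL=80/13, sR=80; mL=-600/13, mR=-80; mL+mR=-1640/13 → advance -1; mR−mL=-440/13 → turn -1·90°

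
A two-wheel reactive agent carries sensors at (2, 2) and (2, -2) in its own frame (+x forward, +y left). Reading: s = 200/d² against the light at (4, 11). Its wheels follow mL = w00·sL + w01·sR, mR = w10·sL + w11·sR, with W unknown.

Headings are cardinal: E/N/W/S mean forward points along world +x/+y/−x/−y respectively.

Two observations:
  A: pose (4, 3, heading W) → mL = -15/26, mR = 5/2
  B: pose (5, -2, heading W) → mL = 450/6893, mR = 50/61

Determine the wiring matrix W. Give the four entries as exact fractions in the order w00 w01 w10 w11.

obs A: pose=(4,3,W) → sL=25/13, sR=5, mL=-15/26, mR=5/2
obs B: pose=(5,-2,W) → sL=100/113, sR=100/61, mL=450/6893, mR=50/61
sensor matrix S = [[25/13, 5], [100/113, 100/61]]; det S = -114000/89609
solve [mL_A; mL_B] = S·[w00; w01] and [mR_A; mR_B] = S·[w10; w11]:
  w00 = 1, w01 = -1/2, w10 = 0, w11 = 1/2

1 -1/2 0 1/2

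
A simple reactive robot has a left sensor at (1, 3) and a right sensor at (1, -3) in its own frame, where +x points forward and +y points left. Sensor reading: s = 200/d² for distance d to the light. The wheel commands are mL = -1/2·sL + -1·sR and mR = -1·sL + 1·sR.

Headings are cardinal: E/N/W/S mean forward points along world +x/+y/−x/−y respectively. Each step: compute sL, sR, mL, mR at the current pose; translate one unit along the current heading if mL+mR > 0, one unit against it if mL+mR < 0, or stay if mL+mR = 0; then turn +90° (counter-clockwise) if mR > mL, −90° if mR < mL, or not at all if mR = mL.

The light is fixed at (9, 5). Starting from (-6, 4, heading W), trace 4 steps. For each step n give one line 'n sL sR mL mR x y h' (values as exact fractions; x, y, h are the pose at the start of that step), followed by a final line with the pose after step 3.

n=0: pose=(-6,4,W); sL=25/34, sR=10/13; mL=-1005/884, mR=15/442; mL+mR=-75/68 → advance -1; mR−mL=1035/884 → turn +1·90°
n=1: pose=(-5,4,S); sL=8/5, sR=200/293; mL=-2172/1465, mR=-1344/1465; mL+mR=-12/5 → advance -1; mR−mL=828/1465 → turn +1·90°
n=2: pose=(-5,5,E); sL=100/89, sR=100/89; mL=-150/89, mR=0; mL+mR=-150/89 → advance -1; mR−mL=150/89 → turn +1·90°
n=3: pose=(-6,5,N); sL=8/13, sR=40/29; mL=-636/377, mR=288/377; mL+mR=-12/13 → advance -1; mR−mL=924/377 → turn +1·90°

0 25/34 10/13 -1005/884 15/442 -6 4 W
1 8/5 200/293 -2172/1465 -1344/1465 -5 4 S
2 100/89 100/89 -150/89 0 -5 5 E
3 8/13 40/29 -636/377 288/377 -6 5 N
final -6 4 W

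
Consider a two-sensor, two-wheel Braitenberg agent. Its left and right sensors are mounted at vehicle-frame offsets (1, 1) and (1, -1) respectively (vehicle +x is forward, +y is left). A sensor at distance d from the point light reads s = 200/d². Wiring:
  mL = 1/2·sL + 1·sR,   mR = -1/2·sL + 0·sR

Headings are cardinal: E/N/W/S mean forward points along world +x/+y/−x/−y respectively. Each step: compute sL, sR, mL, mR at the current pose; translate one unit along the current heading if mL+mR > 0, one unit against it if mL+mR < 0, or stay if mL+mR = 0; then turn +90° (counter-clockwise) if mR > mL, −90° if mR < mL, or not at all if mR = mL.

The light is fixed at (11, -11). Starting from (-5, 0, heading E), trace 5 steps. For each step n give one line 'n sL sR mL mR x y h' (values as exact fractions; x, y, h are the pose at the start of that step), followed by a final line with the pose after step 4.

0 200/369 8/13 4252/4797 -100/369 -5 0 E
1 25/37 50/89 5925/6586 -25/74 -4 0 S
2 200/337 200/377 105100/127049 -100/337 -4 -1 W
3 20/41 100/173 5830/7093 -10/41 -5 -1 N
4 200/369 8/13 4252/4797 -100/369 -5 0 E
final -4 0 S

n=0: pose=(-5,0,E); sL=200/369, sR=8/13; mL=4252/4797, mR=-100/369; mL+mR=8/13 → advance +1; mR−mL=-5552/4797 → turn -1·90°
n=1: pose=(-4,0,S); sL=25/37, sR=50/89; mL=5925/6586, mR=-25/74; mL+mR=50/89 → advance +1; mR−mL=-4075/3293 → turn -1·90°
n=2: pose=(-4,-1,W); sL=200/337, sR=200/377; mL=105100/127049, mR=-100/337; mL+mR=200/377 → advance +1; mR−mL=-142800/127049 → turn -1·90°
n=3: pose=(-5,-1,N); sL=20/41, sR=100/173; mL=5830/7093, mR=-10/41; mL+mR=100/173 → advance +1; mR−mL=-7560/7093 → turn -1·90°
n=4: pose=(-5,0,E); sL=200/369, sR=8/13; mL=4252/4797, mR=-100/369; mL+mR=8/13 → advance +1; mR−mL=-5552/4797 → turn -1·90°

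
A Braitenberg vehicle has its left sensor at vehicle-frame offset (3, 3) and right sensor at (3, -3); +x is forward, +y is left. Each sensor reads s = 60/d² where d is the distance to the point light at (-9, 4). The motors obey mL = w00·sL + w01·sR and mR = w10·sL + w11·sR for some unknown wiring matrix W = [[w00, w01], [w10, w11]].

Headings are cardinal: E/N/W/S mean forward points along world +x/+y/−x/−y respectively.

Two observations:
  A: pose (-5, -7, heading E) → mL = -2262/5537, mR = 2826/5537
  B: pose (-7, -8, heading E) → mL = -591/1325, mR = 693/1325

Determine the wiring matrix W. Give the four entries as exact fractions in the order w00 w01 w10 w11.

obs A: pose=(-5,-7,E) → sL=60/113, sR=12/49, mL=-2262/5537, mR=2826/5537
obs B: pose=(-7,-8,E) → sL=30/53, sR=6/25, mL=-591/1325, mR=693/1325
sensor matrix S = [[60/113, 12/49], [30/53, 6/25]]; det S = -16416/1467305
solve [mL_A; mL_B] = S·[w00; w01] and [mR_A; mR_B] = S·[w10; w11]:
  w00 = -1, w01 = 1/2, w10 = 1/2, w11 = 1

-1 1/2 1/2 1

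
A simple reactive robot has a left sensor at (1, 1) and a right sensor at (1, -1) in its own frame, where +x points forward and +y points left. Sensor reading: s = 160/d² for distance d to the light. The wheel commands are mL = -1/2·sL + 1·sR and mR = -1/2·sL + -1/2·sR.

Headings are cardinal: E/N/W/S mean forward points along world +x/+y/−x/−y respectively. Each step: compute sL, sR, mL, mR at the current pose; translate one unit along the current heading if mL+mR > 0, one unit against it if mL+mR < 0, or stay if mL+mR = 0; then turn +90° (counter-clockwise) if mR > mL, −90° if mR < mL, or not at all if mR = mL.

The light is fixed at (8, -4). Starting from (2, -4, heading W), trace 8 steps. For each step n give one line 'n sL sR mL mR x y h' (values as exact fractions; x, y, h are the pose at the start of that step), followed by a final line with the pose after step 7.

n=0: pose=(2,-4,W); sL=16/5, sR=16/5; mL=8/5, mR=-16/5; mL+mR=-8/5 → advance -1; mR−mL=-24/5 → turn -1·90°
n=1: pose=(3,-4,N); sL=160/37, sR=160/17; mL=4560/629, mR=-4320/629; mL+mR=240/629 → advance +1; mR−mL=-240/17 → turn -1·90°
n=2: pose=(3,-3,E); sL=8, sR=10; mL=6, mR=-9; mL+mR=-3 → advance -1; mR−mL=-15 → turn -1·90°
n=3: pose=(2,-3,S); sL=32/5, sR=160/49; mL=16/245, mR=-1184/245; mL+mR=-1168/245 → advance -1; mR−mL=-240/49 → turn -1·90°
n=4: pose=(2,-2,W); sL=16/5, sR=80/29; mL=168/145, mR=-432/145; mL+mR=-264/145 → advance -1; mR−mL=-120/29 → turn -1·90°
n=5: pose=(3,-2,N); sL=32/9, sR=32/5; mL=208/45, mR=-224/45; mL+mR=-16/45 → advance -1; mR−mL=-48/5 → turn -1·90°
n=6: pose=(3,-3,E); sL=8, sR=10; mL=6, mR=-9; mL+mR=-3 → advance -1; mR−mL=-15 → turn -1·90°
n=7: pose=(2,-3,S); sL=32/5, sR=160/49; mL=16/245, mR=-1184/245; mL+mR=-1168/245 → advance -1; mR−mL=-240/49 → turn -1·90°

0 16/5 16/5 8/5 -16/5 2 -4 W
1 160/37 160/17 4560/629 -4320/629 3 -4 N
2 8 10 6 -9 3 -3 E
3 32/5 160/49 16/245 -1184/245 2 -3 S
4 16/5 80/29 168/145 -432/145 2 -2 W
5 32/9 32/5 208/45 -224/45 3 -2 N
6 8 10 6 -9 3 -3 E
7 32/5 160/49 16/245 -1184/245 2 -3 S
final 2 -2 W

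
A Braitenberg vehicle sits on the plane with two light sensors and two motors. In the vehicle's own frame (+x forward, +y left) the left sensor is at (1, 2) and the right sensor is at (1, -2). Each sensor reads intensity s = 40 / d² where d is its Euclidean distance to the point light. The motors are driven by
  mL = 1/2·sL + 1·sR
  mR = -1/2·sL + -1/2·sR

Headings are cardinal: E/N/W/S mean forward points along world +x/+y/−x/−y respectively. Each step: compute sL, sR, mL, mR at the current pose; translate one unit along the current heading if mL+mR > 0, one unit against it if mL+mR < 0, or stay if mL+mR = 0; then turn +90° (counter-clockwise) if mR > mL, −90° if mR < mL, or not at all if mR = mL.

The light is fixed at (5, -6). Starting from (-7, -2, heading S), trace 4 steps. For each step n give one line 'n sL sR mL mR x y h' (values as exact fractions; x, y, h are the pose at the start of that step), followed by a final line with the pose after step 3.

0 40/109 8/41 1692/4469 -1256/4469 -7 -2 S
1 4/17 20/97 534/1649 -364/1649 -7 -3 W
2 40/241 40/137 12380/33017 -7560/33017 -8 -3 N
3 2/9 10/37 127/333 -82/333 -8 -2 E
final -7 -2 S

n=0: pose=(-7,-2,S); sL=40/109, sR=8/41; mL=1692/4469, mR=-1256/4469; mL+mR=4/41 → advance +1; mR−mL=-2948/4469 → turn -1·90°
n=1: pose=(-7,-3,W); sL=4/17, sR=20/97; mL=534/1649, mR=-364/1649; mL+mR=10/97 → advance +1; mR−mL=-898/1649 → turn -1·90°
n=2: pose=(-8,-3,N); sL=40/241, sR=40/137; mL=12380/33017, mR=-7560/33017; mL+mR=20/137 → advance +1; mR−mL=-19940/33017 → turn -1·90°
n=3: pose=(-8,-2,E); sL=2/9, sR=10/37; mL=127/333, mR=-82/333; mL+mR=5/37 → advance +1; mR−mL=-209/333 → turn -1·90°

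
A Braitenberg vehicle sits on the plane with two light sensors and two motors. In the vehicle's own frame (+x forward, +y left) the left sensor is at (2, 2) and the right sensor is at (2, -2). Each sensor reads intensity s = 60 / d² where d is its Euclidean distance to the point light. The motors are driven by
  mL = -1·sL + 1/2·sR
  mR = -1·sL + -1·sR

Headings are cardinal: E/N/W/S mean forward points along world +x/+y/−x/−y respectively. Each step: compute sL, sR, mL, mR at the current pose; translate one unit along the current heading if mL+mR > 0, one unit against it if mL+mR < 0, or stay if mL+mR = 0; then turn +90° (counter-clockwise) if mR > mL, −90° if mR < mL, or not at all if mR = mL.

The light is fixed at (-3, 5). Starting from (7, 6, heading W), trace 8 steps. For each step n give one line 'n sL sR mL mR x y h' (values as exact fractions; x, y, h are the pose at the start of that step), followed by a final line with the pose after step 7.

n=0: pose=(7,6,W); sL=12/13, sR=60/73; mL=-486/949, mR=-1656/949; mL+mR=-2142/949 → advance -1; mR−mL=-90/73 → turn -1·90°
n=1: pose=(8,6,N); sL=2/3, sR=30/89; mL=-133/267, mR=-268/267; mL+mR=-401/267 → advance -1; mR−mL=-45/89 → turn -1·90°
n=2: pose=(8,5,E); sL=60/173, sR=60/173; mL=-30/173, mR=-120/173; mL+mR=-150/173 → advance -1; mR−mL=-90/173 → turn -1·90°
n=3: pose=(7,5,S); sL=15/37, sR=15/17; mL=45/1258, mR=-810/629; mL+mR=-1575/1258 → advance -1; mR−mL=-45/34 → turn -1·90°
n=4: pose=(7,6,W); sL=12/13, sR=60/73; mL=-486/949, mR=-1656/949; mL+mR=-2142/949 → advance -1; mR−mL=-90/73 → turn -1·90°
n=5: pose=(8,6,N); sL=2/3, sR=30/89; mL=-133/267, mR=-268/267; mL+mR=-401/267 → advance -1; mR−mL=-45/89 → turn -1·90°
n=6: pose=(8,5,E); sL=60/173, sR=60/173; mL=-30/173, mR=-120/173; mL+mR=-150/173 → advance -1; mR−mL=-90/173 → turn -1·90°
n=7: pose=(7,5,S); sL=15/37, sR=15/17; mL=45/1258, mR=-810/629; mL+mR=-1575/1258 → advance -1; mR−mL=-45/34 → turn -1·90°

0 12/13 60/73 -486/949 -1656/949 7 6 W
1 2/3 30/89 -133/267 -268/267 8 6 N
2 60/173 60/173 -30/173 -120/173 8 5 E
3 15/37 15/17 45/1258 -810/629 7 5 S
4 12/13 60/73 -486/949 -1656/949 7 6 W
5 2/3 30/89 -133/267 -268/267 8 6 N
6 60/173 60/173 -30/173 -120/173 8 5 E
7 15/37 15/17 45/1258 -810/629 7 5 S
final 7 6 W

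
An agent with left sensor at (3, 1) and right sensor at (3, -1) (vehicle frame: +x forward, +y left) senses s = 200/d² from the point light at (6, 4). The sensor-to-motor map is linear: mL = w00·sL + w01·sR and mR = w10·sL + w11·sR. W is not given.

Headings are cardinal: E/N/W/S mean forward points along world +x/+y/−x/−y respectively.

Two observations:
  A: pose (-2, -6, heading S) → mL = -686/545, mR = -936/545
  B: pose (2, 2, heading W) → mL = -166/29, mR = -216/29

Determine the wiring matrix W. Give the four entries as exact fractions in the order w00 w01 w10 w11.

obs A: pose=(-2,-6,S) → sL=100/109, sR=4/5, mL=-686/545, mR=-936/545
obs B: pose=(2,2,W) → sL=100/29, sR=4, mL=-166/29, mR=-216/29
sensor matrix S = [[100/109, 4/5], [100/29, 4]]; det S = 2880/3161
solve [mL_A; mL_B] = S·[w00; w01] and [mR_A; mR_B] = S·[w10; w11]:
  w00 = -1/2, w01 = -1, w10 = -1, w11 = -1

-1/2 -1 -1 -1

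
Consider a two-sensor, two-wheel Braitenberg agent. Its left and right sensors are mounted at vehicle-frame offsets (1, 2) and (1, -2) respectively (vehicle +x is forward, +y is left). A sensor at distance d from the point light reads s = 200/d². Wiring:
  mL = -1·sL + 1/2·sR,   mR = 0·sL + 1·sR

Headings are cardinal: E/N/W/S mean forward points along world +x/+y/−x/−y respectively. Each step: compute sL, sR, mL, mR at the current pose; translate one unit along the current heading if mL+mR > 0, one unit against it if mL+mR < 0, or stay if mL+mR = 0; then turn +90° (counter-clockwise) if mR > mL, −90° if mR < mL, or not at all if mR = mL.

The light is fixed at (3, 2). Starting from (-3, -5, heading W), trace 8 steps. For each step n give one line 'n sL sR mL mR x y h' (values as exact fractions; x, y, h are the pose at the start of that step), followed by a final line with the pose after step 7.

n=0: pose=(-3,-5,W); sL=20/13, sR=100/37; mL=-90/481, mR=100/37; mL+mR=1210/481 → advance +1; mR−mL=1390/481 → turn +1·90°
n=1: pose=(-4,-5,S); sL=200/89, sR=40/29; mL=-4020/2581, mR=40/29; mL+mR=-460/2581 → advance -1; mR−mL=7580/2581 → turn +1·90°
n=2: pose=(-4,-4,E); sL=50/13, sR=2; mL=-37/13, mR=2; mL+mR=-11/13 → advance -1; mR−mL=63/13 → turn +1·90°
n=3: pose=(-5,-4,N); sL=8/5, sR=200/61; mL=12/305, mR=200/61; mL+mR=1012/305 → advance +1; mR−mL=988/305 → turn +1·90°
n=4: pose=(-5,-3,W); sL=20/13, sR=20/9; mL=-50/117, mR=20/9; mL+mR=70/39 → advance +1; mR−mL=310/117 → turn +1·90°
n=5: pose=(-6,-3,S); sL=40/17, sR=200/157; mL=-4580/2669, mR=200/157; mL+mR=-1180/2669 → advance -1; mR−mL=7980/2669 → turn +1·90°
n=6: pose=(-6,-2,E); sL=50/17, sR=2; mL=-33/17, mR=2; mL+mR=1/17 → advance +1; mR−mL=67/17 → turn +1·90°
n=7: pose=(-5,-2,N); sL=200/109, sR=40/9; mL=380/981, mR=40/9; mL+mR=1580/327 → advance +1; mR−mL=3980/981 → turn +1·90°

0 20/13 100/37 -90/481 100/37 -3 -5 W
1 200/89 40/29 -4020/2581 40/29 -4 -5 S
2 50/13 2 -37/13 2 -4 -4 E
3 8/5 200/61 12/305 200/61 -5 -4 N
4 20/13 20/9 -50/117 20/9 -5 -3 W
5 40/17 200/157 -4580/2669 200/157 -6 -3 S
6 50/17 2 -33/17 2 -6 -2 E
7 200/109 40/9 380/981 40/9 -5 -2 N
final -5 -1 W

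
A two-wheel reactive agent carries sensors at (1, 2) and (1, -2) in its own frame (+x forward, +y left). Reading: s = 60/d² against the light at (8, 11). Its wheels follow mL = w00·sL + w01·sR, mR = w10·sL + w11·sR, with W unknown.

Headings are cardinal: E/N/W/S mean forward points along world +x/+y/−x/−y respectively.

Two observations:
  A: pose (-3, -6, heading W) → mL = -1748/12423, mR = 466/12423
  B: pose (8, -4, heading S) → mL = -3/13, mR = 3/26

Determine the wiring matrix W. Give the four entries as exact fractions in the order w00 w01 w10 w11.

-1/2 -1/2 1 -1/2

obs A: pose=(-3,-6,W) → sL=12/101, sR=20/123, mL=-1748/12423, mR=466/12423
obs B: pose=(8,-4,S) → sL=3/13, sR=3/13, mL=-3/13, mR=3/26
sensor matrix S = [[12/101, 20/123], [3/13, 3/13]]; det S = -544/53833
solve [mL_A; mL_B] = S·[w00; w01] and [mR_A; mR_B] = S·[w10; w11]:
  w00 = -1/2, w01 = -1/2, w10 = 1, w11 = -1/2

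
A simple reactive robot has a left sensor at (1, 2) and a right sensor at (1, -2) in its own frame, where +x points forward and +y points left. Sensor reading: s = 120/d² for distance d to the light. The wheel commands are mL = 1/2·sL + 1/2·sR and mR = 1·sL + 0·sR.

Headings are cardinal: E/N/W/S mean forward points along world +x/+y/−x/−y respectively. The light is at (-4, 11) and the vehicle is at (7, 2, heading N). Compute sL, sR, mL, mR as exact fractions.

24/29 120/233 4536/6757 24/29

left sensor world pos  = (5, 3); dL² = 145
right sensor world pos = (9, 3); dR² = 233
sL = 120/145 = 24/29
sR = 120/233 = 120/233
mL = 1/2·sL + 1/2·sR = 4536/6757
mR = 1·sL + 0·sR = 24/29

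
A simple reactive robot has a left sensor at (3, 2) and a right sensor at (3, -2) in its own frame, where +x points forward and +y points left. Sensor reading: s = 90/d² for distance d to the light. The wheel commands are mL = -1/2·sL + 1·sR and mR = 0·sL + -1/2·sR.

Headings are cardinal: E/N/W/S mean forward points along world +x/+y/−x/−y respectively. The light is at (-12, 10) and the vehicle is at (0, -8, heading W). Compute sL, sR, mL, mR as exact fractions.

left sensor world pos  = (-3, -10); dL² = 481
right sensor world pos = (-3, -6); dR² = 337
sL = 90/481 = 90/481
sR = 90/337 = 90/337
mL = -1/2·sL + 1·sR = 28125/162097
mR = 0·sL + -1/2·sR = -45/337

90/481 90/337 28125/162097 -45/337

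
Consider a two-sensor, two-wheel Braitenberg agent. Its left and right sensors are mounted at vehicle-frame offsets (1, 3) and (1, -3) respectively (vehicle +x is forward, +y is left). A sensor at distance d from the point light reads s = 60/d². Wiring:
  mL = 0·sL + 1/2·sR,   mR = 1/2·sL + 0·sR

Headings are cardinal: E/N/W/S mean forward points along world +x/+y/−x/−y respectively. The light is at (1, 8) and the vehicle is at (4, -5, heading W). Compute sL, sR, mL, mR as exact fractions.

left sensor world pos  = (3, -8); dL² = 260
right sensor world pos = (3, -2); dR² = 104
sL = 60/260 = 3/13
sR = 60/104 = 15/26
mL = 0·sL + 1/2·sR = 15/52
mR = 1/2·sL + 0·sR = 3/26

3/13 15/26 15/52 3/26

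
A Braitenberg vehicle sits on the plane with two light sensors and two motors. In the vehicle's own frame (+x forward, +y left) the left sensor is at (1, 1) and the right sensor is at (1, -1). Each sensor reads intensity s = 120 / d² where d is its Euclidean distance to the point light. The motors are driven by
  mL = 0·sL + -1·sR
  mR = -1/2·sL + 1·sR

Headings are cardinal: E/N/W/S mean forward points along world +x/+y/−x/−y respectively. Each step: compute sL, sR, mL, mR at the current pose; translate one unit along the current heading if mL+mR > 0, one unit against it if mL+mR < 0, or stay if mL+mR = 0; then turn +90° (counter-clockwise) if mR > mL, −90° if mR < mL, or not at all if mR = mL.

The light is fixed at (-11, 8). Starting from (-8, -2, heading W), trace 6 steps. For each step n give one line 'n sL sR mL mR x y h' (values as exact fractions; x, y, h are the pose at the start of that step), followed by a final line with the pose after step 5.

n=0: pose=(-8,-2,W); sL=24/25, sR=24/17; mL=-24/17, mR=396/425; mL+mR=-12/25 → advance -1; mR−mL=996/425 → turn +1·90°
n=1: pose=(-7,-2,S); sL=60/73, sR=12/13; mL=-12/13, mR=486/949; mL+mR=-30/73 → advance -1; mR−mL=1362/949 → turn +1·90°
n=2: pose=(-7,-1,E); sL=120/89, sR=24/25; mL=-24/25, mR=636/2225; mL+mR=-60/89 → advance -1; mR−mL=2772/2225 → turn +1·90°
n=3: pose=(-8,-1,N); sL=30/17, sR=3/2; mL=-3/2, mR=21/34; mL+mR=-15/17 → advance -1; mR−mL=36/17 → turn +1·90°
n=4: pose=(-8,-2,W); sL=24/25, sR=24/17; mL=-24/17, mR=396/425; mL+mR=-12/25 → advance -1; mR−mL=996/425 → turn +1·90°
n=5: pose=(-7,-2,S); sL=60/73, sR=12/13; mL=-12/13, mR=486/949; mL+mR=-30/73 → advance -1; mR−mL=1362/949 → turn +1·90°

0 24/25 24/17 -24/17 396/425 -8 -2 W
1 60/73 12/13 -12/13 486/949 -7 -2 S
2 120/89 24/25 -24/25 636/2225 -7 -1 E
3 30/17 3/2 -3/2 21/34 -8 -1 N
4 24/25 24/17 -24/17 396/425 -8 -2 W
5 60/73 12/13 -12/13 486/949 -7 -2 S
final -7 -1 E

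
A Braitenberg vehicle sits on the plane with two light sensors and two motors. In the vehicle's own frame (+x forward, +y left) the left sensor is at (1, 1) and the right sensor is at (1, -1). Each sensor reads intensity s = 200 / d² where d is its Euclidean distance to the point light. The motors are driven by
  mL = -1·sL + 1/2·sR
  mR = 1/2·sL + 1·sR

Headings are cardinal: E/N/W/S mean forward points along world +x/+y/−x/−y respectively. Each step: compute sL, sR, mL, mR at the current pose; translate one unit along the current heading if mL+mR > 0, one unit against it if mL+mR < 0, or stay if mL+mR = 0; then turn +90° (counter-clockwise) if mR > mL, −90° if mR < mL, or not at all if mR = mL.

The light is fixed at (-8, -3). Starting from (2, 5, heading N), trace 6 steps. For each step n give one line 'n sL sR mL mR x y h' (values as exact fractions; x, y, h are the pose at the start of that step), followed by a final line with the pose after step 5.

n=0: pose=(2,5,N); sL=100/81, sR=100/101; mL=-6050/8181, mR=13150/8181; mL+mR=7100/8181 → advance +1; mR−mL=6400/2727 → turn +1·90°
n=1: pose=(2,6,W); sL=40/29, sR=200/181; mL=-4340/5249, mR=9420/5249; mL+mR=5080/5249 → advance +1; mR−mL=13760/5249 → turn +1·90°
n=2: pose=(1,6,S); sL=50/41, sR=25/16; mL=-575/1312, mR=1425/656; mL+mR=2275/1312 → advance +1; mR−mL=3425/1312 → turn +1·90°
n=3: pose=(1,5,E); sL=200/181, sR=200/149; mL=-11700/26969, mR=51100/26969; mL+mR=39400/26969 → advance +1; mR−mL=62800/26969 → turn +1·90°
n=4: pose=(2,5,N); sL=100/81, sR=100/101; mL=-6050/8181, mR=13150/8181; mL+mR=7100/8181 → advance +1; mR−mL=6400/2727 → turn +1·90°
n=5: pose=(2,6,W); sL=40/29, sR=200/181; mL=-4340/5249, mR=9420/5249; mL+mR=5080/5249 → advance +1; mR−mL=13760/5249 → turn +1·90°

0 100/81 100/101 -6050/8181 13150/8181 2 5 N
1 40/29 200/181 -4340/5249 9420/5249 2 6 W
2 50/41 25/16 -575/1312 1425/656 1 6 S
3 200/181 200/149 -11700/26969 51100/26969 1 5 E
4 100/81 100/101 -6050/8181 13150/8181 2 5 N
5 40/29 200/181 -4340/5249 9420/5249 2 6 W
final 1 6 S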